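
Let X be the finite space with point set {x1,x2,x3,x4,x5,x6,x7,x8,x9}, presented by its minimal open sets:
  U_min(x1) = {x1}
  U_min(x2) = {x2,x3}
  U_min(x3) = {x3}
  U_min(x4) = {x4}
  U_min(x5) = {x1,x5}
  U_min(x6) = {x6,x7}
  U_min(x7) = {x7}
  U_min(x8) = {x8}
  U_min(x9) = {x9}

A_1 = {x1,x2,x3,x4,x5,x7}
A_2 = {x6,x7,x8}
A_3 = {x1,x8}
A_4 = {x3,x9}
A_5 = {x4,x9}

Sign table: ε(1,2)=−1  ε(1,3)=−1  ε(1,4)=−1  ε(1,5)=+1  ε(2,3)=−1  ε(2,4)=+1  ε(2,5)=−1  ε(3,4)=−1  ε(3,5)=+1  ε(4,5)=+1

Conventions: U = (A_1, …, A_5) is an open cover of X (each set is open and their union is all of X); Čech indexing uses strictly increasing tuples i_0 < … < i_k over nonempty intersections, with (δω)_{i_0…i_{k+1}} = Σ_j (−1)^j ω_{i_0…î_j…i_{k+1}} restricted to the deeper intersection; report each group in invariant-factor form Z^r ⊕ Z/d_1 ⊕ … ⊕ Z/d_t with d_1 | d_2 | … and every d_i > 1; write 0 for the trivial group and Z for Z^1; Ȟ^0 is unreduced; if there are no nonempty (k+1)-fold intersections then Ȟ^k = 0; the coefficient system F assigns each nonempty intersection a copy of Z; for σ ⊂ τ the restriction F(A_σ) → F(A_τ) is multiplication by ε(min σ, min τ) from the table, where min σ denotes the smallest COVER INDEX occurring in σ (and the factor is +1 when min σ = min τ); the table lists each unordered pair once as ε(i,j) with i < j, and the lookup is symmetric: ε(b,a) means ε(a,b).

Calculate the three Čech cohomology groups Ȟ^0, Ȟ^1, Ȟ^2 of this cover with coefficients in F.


Ȟ^0(U;F) ≅ 0,  Ȟ^1(U;F) ≅ Z ⊕ Z/2,  Ȟ^2(U;F) ≅ 0

nonempty intersections:
  A12={x7} A13={x1} A14={x3} A15={x4} A23={x8} A45={x9}
C dims 5,6; δ0: rk 5, SNF 1^4·2
Ȟ^0: (5−5)−0=0 ⇒ 0
Ȟ^1: (6−0)−5=1 plus torsion [2] ⇒ Z ⊕ Z/2
Ȟ^2: (0−0)−0=0 ⇒ 0


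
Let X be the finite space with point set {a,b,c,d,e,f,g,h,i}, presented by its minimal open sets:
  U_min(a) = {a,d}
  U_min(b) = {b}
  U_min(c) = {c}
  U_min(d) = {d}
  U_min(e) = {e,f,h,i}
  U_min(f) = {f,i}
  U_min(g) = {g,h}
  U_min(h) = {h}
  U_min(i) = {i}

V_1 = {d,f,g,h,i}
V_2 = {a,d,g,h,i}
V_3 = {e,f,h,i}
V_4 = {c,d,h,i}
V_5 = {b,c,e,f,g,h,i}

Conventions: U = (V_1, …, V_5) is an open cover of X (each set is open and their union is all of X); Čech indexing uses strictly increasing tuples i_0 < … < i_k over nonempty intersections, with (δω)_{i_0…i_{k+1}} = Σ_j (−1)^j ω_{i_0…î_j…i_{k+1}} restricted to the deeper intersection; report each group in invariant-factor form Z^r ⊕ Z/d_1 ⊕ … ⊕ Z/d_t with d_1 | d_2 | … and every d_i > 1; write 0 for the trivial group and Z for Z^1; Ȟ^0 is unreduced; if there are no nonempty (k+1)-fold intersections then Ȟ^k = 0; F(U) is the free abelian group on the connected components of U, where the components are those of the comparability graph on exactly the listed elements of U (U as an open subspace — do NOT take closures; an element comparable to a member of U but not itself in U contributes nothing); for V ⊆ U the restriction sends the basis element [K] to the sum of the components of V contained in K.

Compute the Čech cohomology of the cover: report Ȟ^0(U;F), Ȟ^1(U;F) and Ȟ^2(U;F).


nerve of the cover:
  V12={d,g,h,i} V13={f,h,i} V14={d,h,i} V15={f,g,h,i} V23={h,i} V24={d,h,i} V25={g,h,i} V34={h,i} V35={e,f,h,i} V45={c,h,i}
  V123={h,i} V124={d,h,i} V125={g,h,i} V134={h,i} V135={f,h,i} V145={h,i} V234={h,i} V235={h,i} V245={h,i} V345={h,i}
  V1234={h,i} V1235={h,i} V1245={h,i} V1345={h,i} V2345={h,i}
  V12345={h,i}
components per intersection:
  V1: {d} {f,i} {g,h}
  V2: {a,d} {g,h} {i}
  V3: {e,f,h,i}
  V4: {c} {d} {h} {i}
  V5: {b} {c} {e,f,g,h,i}
  V12: {d} {g,h} {i}
  V13: {f,i} {h}
  V14: {d} {h} {i}
  V15: {f,i} {g,h}
  V23: {h} {i}
  V24: {d} {h} {i}
  V25: {g,h} {i}
  V34: {h} {i}
  V35: {e,f,h,i}
  V45: {c} {h} {i}
  V123: {h} {i}
  V124: {d} {h} {i}
  V125: {g,h} {i}
  V134: {h} {i}
  V135: {f,i} {h}
  V145: {h} {i}
  V234: {h} {i}
  V235: {h} {i}
  V245: {h} {i}
  V345: {h} {i}
  V1234: {h} {i}
  V1235: {h} {i}
  V1245: {h} {i}
  V1345: {h} {i}
  V2345: {h} {i}
  V12345: {h} {i}
C dims 14,23,21,10; δ0: rk 10, SNF 1^10; δ1: rk 13, SNF 1^13; δ2: rk 8, SNF 1^8
Ȟ^0 = (14 − 10) − 0 = 4, so Ȟ^0 ≅ Z^4
Ȟ^1 = (23 − 13) − 10 = 0, so Ȟ^1 ≅ 0
Ȟ^2 = (21 − 8) − 13 = 0, so Ȟ^2 ≅ 0

Ȟ^0 ≅ Z^4, Ȟ^1 ≅ 0, Ȟ^2 ≅ 0


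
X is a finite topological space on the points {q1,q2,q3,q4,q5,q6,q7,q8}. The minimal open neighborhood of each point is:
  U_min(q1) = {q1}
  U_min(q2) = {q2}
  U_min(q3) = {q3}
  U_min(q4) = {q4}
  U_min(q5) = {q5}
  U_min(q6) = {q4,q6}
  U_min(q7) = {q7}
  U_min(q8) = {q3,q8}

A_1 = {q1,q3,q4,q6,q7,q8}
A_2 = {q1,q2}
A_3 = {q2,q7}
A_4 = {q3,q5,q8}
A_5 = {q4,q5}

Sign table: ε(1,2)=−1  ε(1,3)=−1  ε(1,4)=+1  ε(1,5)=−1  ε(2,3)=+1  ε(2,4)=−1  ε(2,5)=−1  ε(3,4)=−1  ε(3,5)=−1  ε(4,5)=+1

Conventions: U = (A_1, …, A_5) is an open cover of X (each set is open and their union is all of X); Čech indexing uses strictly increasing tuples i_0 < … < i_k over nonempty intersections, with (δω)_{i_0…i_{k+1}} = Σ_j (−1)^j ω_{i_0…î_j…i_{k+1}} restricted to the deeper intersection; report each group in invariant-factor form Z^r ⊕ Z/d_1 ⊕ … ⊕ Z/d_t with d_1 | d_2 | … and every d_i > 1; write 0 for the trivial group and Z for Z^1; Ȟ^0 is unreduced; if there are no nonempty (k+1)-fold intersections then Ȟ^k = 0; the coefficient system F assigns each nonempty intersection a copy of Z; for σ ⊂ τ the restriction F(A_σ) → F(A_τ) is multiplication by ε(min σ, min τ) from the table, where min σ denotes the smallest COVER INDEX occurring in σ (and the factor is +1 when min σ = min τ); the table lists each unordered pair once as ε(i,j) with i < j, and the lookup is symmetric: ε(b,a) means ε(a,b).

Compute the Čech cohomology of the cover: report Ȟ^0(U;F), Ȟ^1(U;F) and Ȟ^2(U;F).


Ȟ^0(U;F) ≅ 0; Ȟ^1(U;F) ≅ Z ⊕ Z/2; Ȟ^2(U;F) ≅ 0

nonempty overlaps:
  A12={q1} A13={q7} A14={q3,q8} A15={q4} A23={q2} A45={q5}
C dims 5,6; δ0: rk 5, SNF 1^4·2
degree 0: 5−5−0 = 0 → Ȟ^0 ≅ 0
degree 1: 6−0−5 = 1 plus torsion [2] → Ȟ^1 ≅ Z ⊕ Z/2
degree 2: 0−0−0 = 0 → Ȟ^2 ≅ 0


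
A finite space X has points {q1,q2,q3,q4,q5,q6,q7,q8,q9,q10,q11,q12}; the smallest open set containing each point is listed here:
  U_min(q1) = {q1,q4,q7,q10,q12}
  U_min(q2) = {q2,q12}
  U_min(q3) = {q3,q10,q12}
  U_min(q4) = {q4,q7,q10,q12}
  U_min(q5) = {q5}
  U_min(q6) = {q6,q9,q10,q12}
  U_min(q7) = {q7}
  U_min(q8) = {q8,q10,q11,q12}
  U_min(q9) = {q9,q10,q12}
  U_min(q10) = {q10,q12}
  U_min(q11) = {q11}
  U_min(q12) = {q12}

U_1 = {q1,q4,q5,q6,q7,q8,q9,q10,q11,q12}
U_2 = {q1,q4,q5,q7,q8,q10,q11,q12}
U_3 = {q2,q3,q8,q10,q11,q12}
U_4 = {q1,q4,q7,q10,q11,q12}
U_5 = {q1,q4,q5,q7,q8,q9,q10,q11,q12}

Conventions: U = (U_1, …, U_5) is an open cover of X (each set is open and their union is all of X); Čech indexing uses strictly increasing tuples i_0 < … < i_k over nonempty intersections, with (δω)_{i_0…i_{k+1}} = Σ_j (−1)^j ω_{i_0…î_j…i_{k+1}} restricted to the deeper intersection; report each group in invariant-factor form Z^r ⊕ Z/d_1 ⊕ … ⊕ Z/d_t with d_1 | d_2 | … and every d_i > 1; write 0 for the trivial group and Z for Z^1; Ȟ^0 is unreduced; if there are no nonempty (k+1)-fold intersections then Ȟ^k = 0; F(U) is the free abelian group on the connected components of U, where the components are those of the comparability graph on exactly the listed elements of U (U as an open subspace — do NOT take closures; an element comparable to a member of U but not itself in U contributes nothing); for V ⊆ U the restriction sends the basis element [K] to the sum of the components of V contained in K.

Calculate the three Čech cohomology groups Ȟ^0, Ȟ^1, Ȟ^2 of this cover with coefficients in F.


nonempty overlaps:
  U12={q1,q4,q5,q7,q8,q10,q11,q12} U13={q8,q10,q11,q12} U14={q1,q4,q7,q10,q11,q12} U15={q1,q4,q5,q7,q8,q9,q10,q11,q12} U23={q8,q10,q11,q12} U24={q1,q4,q7,q10,q11,q12} U25={q1,q4,q5,q7,q8,q10,q11,q12} U34={q10,q11,q12} U35={q8,q10,q11,q12} U45={q1,q4,q7,q10,q11,q12}
  U123={q8,q10,q11,q12} U124={q1,q4,q7,q10,q11,q12} U125={q1,q4,q5,q7,q8,q10,q11,q12} U134={q10,q11,q12} U135={q8,q10,q11,q12} U145={q1,q4,q7,q10,q11,q12} U234={q10,q11,q12} U235={q8,q10,q11,q12} U245={q1,q4,q7,q10,q11,q12} U345={q10,q11,q12}
  U1234={q10,q11,q12} U1235={q8,q10,q11,q12} U1245={q1,q4,q7,q10,q11,q12} U1345={q10,q11,q12} U2345={q10,q11,q12}
  U12345={q10,q11,q12}
components per intersection:
  U1: {q1,q4,q6,q7,q8,q9,q10,q11,q12} {q5}
  U2: {q1,q4,q7,q8,q10,q11,q12} {q5}
  U3: {q2,q3,q8,q10,q11,q12}
  U4: {q1,q4,q7,q10,q12} {q11}
  U5: {q1,q4,q7,q8,q9,q10,q11,q12} {q5}
  U12: {q1,q4,q7,q8,q10,q11,q12} {q5}
  U13: {q8,q10,q11,q12}
  U14: {q1,q4,q7,q10,q12} {q11}
  U15: {q1,q4,q7,q8,q9,q10,q11,q12} {q5}
  U23: {q8,q10,q11,q12}
  U24: {q1,q4,q7,q10,q12} {q11}
  U25: {q1,q4,q7,q8,q10,q11,q12} {q5}
  U34: {q10,q12} {q11}
  U35: {q8,q10,q11,q12}
  U45: {q1,q4,q7,q10,q12} {q11}
  U123: {q8,q10,q11,q12}
  U124: {q1,q4,q7,q10,q12} {q11}
  U125: {q1,q4,q7,q8,q10,q11,q12} {q5}
  U134: {q10,q12} {q11}
  U135: {q8,q10,q11,q12}
  U145: {q1,q4,q7,q10,q12} {q11}
  U234: {q10,q12} {q11}
  U235: {q8,q10,q11,q12}
  U245: {q1,q4,q7,q10,q12} {q11}
  U345: {q10,q12} {q11}
  U1234: {q10,q12} {q11}
  U1235: {q8,q10,q11,q12}
  U1245: {q1,q4,q7,q10,q12} {q11}
  U1345: {q10,q12} {q11}
  U2345: {q10,q12} {q11}
  U12345: {q10,q12} {q11}
C dims 9,17,17,9; δ0: rk 7, SNF 1^7; δ1: rk 10, SNF 1^10; δ2: rk 7, SNF 1^7
degree 0: 9−7−0 = 2 → Ȟ^0 ≅ Z^2
degree 1: 17−10−7 = 0 → Ȟ^1 ≅ 0
degree 2: 17−7−10 = 0 → Ȟ^2 ≅ 0

Ȟ^0 = Z^2,  Ȟ^1 = 0,  Ȟ^2 = 0


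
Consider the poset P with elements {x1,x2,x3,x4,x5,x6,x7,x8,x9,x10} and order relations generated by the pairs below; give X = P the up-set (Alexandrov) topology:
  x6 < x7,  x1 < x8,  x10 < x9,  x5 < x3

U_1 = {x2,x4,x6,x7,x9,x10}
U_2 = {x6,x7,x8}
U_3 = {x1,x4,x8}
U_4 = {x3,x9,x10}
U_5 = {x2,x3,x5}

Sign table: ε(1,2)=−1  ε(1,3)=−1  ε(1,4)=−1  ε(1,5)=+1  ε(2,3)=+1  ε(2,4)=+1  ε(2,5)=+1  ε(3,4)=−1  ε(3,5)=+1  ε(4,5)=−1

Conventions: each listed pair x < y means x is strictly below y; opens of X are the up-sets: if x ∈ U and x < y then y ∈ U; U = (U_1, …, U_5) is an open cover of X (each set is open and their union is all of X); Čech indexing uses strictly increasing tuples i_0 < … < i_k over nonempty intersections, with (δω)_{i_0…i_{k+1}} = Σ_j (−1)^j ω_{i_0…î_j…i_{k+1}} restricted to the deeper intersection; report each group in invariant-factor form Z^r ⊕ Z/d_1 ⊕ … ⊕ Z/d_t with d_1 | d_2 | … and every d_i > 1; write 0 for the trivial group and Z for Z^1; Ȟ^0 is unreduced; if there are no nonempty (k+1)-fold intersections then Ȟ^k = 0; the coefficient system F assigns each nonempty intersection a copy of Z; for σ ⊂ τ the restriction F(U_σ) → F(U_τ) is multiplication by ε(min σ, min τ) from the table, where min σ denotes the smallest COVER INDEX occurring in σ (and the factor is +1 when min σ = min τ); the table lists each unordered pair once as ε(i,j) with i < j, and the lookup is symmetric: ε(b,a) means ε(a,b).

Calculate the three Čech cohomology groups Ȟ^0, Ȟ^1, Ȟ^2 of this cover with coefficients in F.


Ȟ^0(U;F) ≅ Z,  Ȟ^1(U;F) ≅ Z^2,  Ȟ^2(U;F) ≅ 0

nonempty overlaps:
  U12={x6,x7} U13={x4} U14={x9,x10} U15={x2} U23={x8} U45={x3}
C dims 5,6; δ0: rk 4, SNF 1^4
degree 0: 5−4−0 = 1 → Ȟ^0 ≅ Z
degree 1: 6−0−4 = 2 → Ȟ^1 ≅ Z^2
degree 2: 0−0−0 = 0 → Ȟ^2 ≅ 0


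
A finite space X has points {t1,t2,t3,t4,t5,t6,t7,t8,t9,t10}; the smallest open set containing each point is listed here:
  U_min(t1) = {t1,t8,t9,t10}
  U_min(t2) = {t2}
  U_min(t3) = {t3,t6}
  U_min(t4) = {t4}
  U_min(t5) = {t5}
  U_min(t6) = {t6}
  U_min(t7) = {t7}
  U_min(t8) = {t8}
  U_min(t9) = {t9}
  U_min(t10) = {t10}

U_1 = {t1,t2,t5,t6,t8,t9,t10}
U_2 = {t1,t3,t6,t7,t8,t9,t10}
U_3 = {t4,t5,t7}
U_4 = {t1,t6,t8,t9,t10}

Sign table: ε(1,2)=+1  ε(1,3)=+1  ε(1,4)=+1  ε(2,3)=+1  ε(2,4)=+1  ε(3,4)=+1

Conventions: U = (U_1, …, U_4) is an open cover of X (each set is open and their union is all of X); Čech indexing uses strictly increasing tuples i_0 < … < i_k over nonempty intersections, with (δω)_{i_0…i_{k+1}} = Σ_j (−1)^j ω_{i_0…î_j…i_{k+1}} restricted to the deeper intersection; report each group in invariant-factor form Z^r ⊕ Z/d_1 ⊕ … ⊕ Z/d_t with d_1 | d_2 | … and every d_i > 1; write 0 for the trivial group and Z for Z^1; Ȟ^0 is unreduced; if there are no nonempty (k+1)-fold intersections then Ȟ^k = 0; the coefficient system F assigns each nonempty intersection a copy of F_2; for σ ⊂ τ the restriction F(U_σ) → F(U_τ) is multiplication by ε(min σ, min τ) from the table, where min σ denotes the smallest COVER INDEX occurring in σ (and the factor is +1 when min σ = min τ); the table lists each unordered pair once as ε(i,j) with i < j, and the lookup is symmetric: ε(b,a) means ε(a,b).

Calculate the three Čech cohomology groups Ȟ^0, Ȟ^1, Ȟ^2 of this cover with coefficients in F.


intersection data:
  U12={t1,t6,t8,t9,t10} U13={t5} U14={t1,t6,t8,t9,t10} U23={t7} U24={t1,t6,t8,t9,t10}
  U124={t1,t6,t8,t9,t10}
C dims 4,5,1; δ0: rk_F2 3; δ1: rk_F2 1
Ȟ^0 = (4 − 3) − 0 = 1, so Ȟ^0 ≅ Z/2
Ȟ^1 = (5 − 1) − 3 = 1, so Ȟ^1 ≅ Z/2
Ȟ^2 = (1 − 0) − 1 = 0, so Ȟ^2 ≅ 0

Ȟ^0 ≅ Z/2,  Ȟ^1 ≅ Z/2,  Ȟ^2 ≅ 0


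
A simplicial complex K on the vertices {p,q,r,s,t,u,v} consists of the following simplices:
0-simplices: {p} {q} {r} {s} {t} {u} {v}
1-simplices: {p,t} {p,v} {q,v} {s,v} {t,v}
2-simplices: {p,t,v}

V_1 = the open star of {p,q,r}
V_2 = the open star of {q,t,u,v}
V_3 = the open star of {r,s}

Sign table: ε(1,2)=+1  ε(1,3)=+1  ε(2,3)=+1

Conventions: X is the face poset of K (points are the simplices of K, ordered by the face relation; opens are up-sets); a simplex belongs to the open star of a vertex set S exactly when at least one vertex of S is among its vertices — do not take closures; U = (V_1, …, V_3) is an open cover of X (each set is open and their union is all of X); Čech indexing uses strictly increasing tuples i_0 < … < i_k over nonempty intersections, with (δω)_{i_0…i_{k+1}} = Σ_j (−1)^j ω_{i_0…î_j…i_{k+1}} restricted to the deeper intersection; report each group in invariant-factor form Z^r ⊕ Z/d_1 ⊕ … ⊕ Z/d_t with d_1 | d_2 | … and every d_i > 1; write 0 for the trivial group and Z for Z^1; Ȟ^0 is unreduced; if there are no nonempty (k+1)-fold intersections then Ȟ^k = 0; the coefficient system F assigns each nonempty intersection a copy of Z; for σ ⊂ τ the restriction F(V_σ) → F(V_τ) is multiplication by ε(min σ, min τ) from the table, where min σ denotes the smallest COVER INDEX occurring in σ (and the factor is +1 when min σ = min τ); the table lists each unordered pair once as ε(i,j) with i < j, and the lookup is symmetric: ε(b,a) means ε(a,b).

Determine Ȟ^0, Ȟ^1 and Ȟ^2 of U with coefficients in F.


Ȟ^0 = Z, Ȟ^1 = Z and Ȟ^2 = 0

nerve simplices:
  V1={{p},{q},{r},{p,t},{p,v},{q,v},{p,t,v}} V2={{q},{t},{u},{v},{p,t},{p,v},{q,v},{s,v},{t,v},{p,t,v}} V3={{r},{s},{s,v}}
  V12={{q},{p,t},{p,v},{q,v},{p,t,v}} V13={{r}} V23={{s,v}}
C dims 3,3; δ0: rk 2, SNF 1^2
degree 0: 3−2−0 = 1 → Ȟ^0 ≅ Z
degree 1: 3−0−2 = 1 → Ȟ^1 ≅ Z
degree 2: 0−0−0 = 0 → Ȟ^2 ≅ 0


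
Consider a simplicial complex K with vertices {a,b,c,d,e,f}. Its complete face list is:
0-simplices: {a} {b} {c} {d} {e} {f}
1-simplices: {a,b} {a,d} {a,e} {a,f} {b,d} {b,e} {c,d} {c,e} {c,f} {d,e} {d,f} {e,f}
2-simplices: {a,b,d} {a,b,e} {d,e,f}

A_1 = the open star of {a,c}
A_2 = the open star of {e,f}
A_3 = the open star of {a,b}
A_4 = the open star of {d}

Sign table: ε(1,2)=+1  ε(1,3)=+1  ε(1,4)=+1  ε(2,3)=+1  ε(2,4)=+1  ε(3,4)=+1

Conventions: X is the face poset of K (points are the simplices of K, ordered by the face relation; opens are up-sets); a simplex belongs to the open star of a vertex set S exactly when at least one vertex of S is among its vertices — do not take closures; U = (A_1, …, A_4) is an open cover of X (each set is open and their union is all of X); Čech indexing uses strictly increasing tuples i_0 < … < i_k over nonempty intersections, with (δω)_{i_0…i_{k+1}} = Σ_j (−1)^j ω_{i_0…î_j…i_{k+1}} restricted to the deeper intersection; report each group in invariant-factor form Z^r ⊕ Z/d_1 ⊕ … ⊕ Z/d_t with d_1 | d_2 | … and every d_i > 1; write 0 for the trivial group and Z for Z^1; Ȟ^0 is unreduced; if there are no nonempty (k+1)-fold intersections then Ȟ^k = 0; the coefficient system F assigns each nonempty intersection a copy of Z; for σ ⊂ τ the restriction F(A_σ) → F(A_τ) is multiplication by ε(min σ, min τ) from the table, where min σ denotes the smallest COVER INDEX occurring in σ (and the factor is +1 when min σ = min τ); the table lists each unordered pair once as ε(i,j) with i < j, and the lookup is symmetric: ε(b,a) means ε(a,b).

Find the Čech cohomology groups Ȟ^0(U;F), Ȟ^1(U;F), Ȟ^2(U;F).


cover nerve:
  A1={{a},{c},{a,b},{a,d},{a,e},{a,f},{c,d},{c,e},{c,f},{a,b,d},{a,b,e}} A2={{e},{f},{a,e},{a,f},{b,e},{c,e},{c,f},{d,e},{d,f},{e,f},{a,b,e},{d,e,f}} A3={{a},{b},{a,b},{a,d},{a,e},{a,f},{b,d},{b,e},{a,b,d},{a,b,e}} A4={{d},{a,d},{b,d},{c,d},{d,e},{d,f},{a,b,d},{d,e,f}}
  A12={{a,e},{a,f},{c,e},{c,f},{a,b,e}} A13={{a},{a,b},{a,d},{a,e},{a,f},{a,b,d},{a,b,e}} A14={{a,d},{c,d},{a,b,d}} A23={{a,e},{a,f},{b,e},{a,b,e}} A24={{d,e},{d,f},{d,e,f}} A34={{a,d},{b,d},{a,b,d}}
  A123={{a,e},{a,f},{a,b,e}} A134={{a,d},{a,b,d}}
C dims 4,6,2; δ0: rk 3, SNF 1^3; δ1: rk 2, SNF 1^2
Ȟ^0: (4−3)−0=1 ⇒ Z
Ȟ^1: (6−2)−3=1 ⇒ Z
Ȟ^2: (2−0)−2=0 ⇒ 0

Ȟ^0(U;F) ≅ Z; Ȟ^1(U;F) ≅ Z; Ȟ^2(U;F) ≅ 0


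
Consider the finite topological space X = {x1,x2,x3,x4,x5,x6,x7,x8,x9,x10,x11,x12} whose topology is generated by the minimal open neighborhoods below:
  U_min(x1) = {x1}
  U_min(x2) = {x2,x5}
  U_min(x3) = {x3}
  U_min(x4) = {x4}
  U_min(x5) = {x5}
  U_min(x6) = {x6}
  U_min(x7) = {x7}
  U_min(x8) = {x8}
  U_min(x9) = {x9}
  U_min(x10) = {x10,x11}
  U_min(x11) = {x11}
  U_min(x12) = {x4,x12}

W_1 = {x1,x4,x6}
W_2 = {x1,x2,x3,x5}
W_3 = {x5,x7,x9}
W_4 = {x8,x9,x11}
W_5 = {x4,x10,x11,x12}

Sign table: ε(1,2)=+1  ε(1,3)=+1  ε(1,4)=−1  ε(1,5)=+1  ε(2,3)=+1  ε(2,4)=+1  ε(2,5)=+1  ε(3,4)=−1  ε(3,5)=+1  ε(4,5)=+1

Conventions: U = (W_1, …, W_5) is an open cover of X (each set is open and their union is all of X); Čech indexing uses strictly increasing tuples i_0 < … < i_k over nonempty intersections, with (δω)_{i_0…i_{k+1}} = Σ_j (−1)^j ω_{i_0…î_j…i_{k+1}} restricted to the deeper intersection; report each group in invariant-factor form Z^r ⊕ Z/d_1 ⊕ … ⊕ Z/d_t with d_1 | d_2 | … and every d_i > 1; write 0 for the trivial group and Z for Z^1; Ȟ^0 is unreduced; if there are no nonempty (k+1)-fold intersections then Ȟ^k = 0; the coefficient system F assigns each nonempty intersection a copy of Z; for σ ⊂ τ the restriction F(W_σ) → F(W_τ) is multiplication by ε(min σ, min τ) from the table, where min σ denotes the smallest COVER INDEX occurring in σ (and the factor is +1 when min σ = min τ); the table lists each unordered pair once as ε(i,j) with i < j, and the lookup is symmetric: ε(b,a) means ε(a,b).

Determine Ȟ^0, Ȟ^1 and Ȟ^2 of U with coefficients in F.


nerve of the cover:
  W12={x1} W15={x4} W23={x5} W34={x9} W45={x11}
C dims 5,5; δ0: rk 5, SNF 1^4·2
Ȟ^0 = (5 − 5) − 0 = 0, so Ȟ^0 ≅ 0
Ȟ^1 = (5 − 0) − 5 = 0 plus torsion [2], so Ȟ^1 ≅ Z/2
Ȟ^2 = (0 − 0) − 0 = 0, so Ȟ^2 ≅ 0

Ȟ^0(U;F) ≅ 0,  Ȟ^1(U;F) ≅ Z/2,  Ȟ^2(U;F) ≅ 0


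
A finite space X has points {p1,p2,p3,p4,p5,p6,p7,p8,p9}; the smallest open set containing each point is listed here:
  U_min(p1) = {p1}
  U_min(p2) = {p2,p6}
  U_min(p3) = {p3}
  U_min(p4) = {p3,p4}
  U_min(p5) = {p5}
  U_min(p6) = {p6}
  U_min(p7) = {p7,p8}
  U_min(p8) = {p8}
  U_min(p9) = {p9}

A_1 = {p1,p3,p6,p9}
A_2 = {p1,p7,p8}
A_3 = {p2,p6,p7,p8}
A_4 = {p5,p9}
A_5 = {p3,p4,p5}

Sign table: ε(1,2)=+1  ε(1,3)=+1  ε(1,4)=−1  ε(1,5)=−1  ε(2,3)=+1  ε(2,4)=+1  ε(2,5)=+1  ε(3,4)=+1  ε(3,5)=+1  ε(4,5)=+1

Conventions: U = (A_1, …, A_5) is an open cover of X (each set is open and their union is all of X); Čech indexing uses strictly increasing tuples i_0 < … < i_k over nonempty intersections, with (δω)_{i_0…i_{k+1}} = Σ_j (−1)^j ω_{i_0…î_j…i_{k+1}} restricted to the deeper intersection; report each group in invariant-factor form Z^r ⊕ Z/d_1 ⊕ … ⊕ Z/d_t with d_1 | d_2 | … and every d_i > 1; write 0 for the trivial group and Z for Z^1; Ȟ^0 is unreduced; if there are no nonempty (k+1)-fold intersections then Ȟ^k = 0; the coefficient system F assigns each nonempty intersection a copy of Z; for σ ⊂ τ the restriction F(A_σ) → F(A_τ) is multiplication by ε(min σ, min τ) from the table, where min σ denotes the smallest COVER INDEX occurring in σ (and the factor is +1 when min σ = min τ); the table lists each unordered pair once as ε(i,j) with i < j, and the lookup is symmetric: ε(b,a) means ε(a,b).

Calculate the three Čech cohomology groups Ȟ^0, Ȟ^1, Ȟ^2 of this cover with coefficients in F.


Ȟ^0 = Z, Ȟ^1 = Z^2, Ȟ^2 = 0

cover nerve:
  A12={p1} A13={p6} A14={p9} A15={p3} A23={p7,p8} A45={p5}
C dims 5,6; δ0: rk 4, SNF 1^4
Ȟ^0: (5−4)−0=1 ⇒ Z
Ȟ^1: (6−0)−4=2 ⇒ Z^2
Ȟ^2: (0−0)−0=0 ⇒ 0


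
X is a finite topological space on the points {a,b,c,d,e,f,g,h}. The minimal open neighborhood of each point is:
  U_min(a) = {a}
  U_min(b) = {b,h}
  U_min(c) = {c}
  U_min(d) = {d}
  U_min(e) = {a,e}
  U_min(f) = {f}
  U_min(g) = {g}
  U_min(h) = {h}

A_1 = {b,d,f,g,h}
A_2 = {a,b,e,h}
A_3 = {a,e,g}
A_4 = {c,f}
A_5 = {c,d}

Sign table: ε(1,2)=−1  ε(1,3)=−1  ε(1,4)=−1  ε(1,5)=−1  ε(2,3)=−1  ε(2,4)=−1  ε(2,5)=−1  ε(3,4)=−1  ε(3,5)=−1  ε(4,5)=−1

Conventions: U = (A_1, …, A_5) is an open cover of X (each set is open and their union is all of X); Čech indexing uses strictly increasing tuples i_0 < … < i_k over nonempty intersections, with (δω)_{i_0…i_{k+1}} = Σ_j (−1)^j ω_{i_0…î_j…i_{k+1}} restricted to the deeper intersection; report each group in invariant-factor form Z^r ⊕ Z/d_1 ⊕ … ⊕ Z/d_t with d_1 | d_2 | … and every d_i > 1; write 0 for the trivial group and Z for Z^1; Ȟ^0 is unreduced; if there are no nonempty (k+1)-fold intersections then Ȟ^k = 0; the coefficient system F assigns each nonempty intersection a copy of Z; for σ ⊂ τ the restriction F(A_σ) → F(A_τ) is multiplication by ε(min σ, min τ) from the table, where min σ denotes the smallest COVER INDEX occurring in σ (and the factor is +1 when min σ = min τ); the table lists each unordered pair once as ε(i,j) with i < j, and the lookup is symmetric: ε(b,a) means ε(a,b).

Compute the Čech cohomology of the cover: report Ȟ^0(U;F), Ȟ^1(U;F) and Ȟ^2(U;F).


intersection data:
  A12={b,h} A13={g} A14={f} A15={d} A23={a,e} A45={c}
C dims 5,6; δ0: rk 5, SNF 1^4·2
Ȟ^0 = (5 − 5) − 0 = 0, so Ȟ^0 ≅ 0
Ȟ^1 = (6 − 0) − 5 = 1 plus torsion [2], so Ȟ^1 ≅ Z ⊕ Z/2
Ȟ^2 = (0 − 0) − 0 = 0, so Ȟ^2 ≅ 0

Ȟ^0(U;F) ≅ 0, Ȟ^1(U;F) ≅ Z ⊕ Z/2, Ȟ^2(U;F) ≅ 0


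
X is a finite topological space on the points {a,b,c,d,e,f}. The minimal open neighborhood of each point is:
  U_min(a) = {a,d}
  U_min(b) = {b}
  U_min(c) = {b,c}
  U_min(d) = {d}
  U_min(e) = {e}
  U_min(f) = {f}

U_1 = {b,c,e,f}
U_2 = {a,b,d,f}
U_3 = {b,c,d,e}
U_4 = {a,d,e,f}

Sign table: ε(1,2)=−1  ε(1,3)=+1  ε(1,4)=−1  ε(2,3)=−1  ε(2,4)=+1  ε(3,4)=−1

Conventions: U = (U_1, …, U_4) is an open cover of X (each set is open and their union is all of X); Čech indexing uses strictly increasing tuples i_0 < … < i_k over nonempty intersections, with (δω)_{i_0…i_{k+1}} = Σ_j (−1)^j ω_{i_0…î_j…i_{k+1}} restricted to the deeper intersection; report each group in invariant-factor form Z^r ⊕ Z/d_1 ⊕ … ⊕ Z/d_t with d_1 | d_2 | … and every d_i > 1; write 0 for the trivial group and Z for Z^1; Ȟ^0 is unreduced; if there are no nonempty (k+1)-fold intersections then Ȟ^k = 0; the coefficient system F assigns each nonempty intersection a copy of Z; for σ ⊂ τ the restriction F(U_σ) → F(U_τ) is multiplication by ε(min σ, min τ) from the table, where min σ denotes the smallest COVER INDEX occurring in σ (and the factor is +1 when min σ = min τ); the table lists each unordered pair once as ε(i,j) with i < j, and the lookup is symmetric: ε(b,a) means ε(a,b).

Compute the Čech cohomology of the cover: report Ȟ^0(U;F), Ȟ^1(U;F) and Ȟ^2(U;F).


Ȟ^0(U;F) ≅ Z,  Ȟ^1(U;F) ≅ 0,  Ȟ^2(U;F) ≅ Z

nerve of the cover:
  U12={b,f} U13={b,c,e} U14={e,f} U23={b,d} U24={a,d,f} U34={d,e}
  U123={b} U124={f} U134={e} U234={d}
C dims 4,6,4; δ0: rk 3, SNF 1^3; δ1: rk 3, SNF 1^3
Ȟ^0 = (4 − 3) − 0 = 1, so Ȟ^0 ≅ Z
Ȟ^1 = (6 − 3) − 3 = 0, so Ȟ^1 ≅ 0
Ȟ^2 = (4 − 0) − 3 = 1, so Ȟ^2 ≅ Z


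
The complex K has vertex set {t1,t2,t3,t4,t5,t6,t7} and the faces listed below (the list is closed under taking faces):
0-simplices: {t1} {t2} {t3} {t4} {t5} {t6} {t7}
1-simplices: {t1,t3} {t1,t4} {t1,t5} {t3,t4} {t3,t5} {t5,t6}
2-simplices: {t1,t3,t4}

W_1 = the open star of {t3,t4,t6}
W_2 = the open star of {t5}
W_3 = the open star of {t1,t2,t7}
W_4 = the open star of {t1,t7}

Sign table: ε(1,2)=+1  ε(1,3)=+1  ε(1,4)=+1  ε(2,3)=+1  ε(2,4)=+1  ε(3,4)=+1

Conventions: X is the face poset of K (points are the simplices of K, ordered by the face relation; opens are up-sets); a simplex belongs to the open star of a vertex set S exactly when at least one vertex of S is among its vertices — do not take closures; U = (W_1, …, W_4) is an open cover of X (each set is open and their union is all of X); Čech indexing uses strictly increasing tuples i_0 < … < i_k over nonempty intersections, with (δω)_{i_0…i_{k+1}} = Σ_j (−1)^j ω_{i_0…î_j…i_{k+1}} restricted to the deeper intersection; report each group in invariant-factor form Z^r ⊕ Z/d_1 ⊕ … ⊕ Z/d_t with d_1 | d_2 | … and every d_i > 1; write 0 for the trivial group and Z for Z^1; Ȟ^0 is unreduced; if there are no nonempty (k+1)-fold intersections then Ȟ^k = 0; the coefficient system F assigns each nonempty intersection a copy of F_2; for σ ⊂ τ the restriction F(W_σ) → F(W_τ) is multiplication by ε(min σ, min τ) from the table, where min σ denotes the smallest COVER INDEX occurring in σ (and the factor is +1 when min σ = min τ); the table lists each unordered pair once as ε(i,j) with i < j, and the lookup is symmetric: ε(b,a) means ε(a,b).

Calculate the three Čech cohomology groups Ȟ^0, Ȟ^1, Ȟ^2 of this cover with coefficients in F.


cover nerve:
  W1={{t3},{t4},{t6},{t1,t3},{t1,t4},{t3,t4},{t3,t5},{t5,t6},{t1,t3,t4}} W2={{t5},{t1,t5},{t3,t5},{t5,t6}} W3={{t1},{t2},{t7},{t1,t3},{t1,t4},{t1,t5},{t1,t3,t4}} W4={{t1},{t7},{t1,t3},{t1,t4},{t1,t5},{t1,t3,t4}}
  W12={{t3,t5},{t5,t6}} W13={{t1,t3},{t1,t4},{t1,t3,t4}} W14={{t1,t3},{t1,t4},{t1,t3,t4}} W23={{t1,t5}} W24={{t1,t5}} W34={{t1},{t7},{t1,t3},{t1,t4},{t1,t5},{t1,t3,t4}}
  W134={{t1,t3},{t1,t4},{t1,t3,t4}} W234={{t1,t5}}
C dims 4,6,2; δ0: rk_F2 3; δ1: rk_F2 2
Ȟ^0: (4−3)−0=1 ⇒ Z/2
Ȟ^1: (6−2)−3=1 ⇒ Z/2
Ȟ^2: (2−0)−2=0 ⇒ 0

Ȟ^0(U;F) ≅ Z/2; Ȟ^1(U;F) ≅ Z/2; Ȟ^2(U;F) ≅ 0


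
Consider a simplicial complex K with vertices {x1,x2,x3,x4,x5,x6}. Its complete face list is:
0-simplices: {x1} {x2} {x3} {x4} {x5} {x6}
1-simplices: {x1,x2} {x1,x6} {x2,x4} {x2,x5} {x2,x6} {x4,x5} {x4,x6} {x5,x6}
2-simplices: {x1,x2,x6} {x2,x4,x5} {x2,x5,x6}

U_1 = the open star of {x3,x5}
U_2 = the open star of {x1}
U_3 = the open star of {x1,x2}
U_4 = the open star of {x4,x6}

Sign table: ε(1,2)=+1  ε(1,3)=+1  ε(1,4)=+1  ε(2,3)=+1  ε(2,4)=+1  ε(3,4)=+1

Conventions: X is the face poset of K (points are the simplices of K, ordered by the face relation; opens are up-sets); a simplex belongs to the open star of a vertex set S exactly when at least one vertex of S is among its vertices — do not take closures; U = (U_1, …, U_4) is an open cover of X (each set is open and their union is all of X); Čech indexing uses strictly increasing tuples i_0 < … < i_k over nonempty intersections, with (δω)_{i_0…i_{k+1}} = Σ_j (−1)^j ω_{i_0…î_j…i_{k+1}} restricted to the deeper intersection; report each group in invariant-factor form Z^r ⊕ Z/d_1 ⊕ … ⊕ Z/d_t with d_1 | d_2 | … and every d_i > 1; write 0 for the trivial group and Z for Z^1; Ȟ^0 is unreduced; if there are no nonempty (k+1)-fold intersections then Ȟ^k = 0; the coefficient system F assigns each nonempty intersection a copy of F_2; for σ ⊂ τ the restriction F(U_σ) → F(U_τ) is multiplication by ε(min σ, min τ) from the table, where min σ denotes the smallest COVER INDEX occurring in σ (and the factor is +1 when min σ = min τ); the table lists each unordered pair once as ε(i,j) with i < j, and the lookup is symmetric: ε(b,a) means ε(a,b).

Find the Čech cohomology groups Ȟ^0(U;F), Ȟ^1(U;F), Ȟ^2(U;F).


Ȟ^0 ≅ Z/2, Ȟ^1 ≅ 0 and Ȟ^2 ≅ 0

nerve simplices:
  U1={{x3},{x5},{x2,x5},{x4,x5},{x5,x6},{x2,x4,x5},{x2,x5,x6}} U2={{x1},{x1,x2},{x1,x6},{x1,x2,x6}} U3={{x1},{x2},{x1,x2},{x1,x6},{x2,x4},{x2,x5},{x2,x6},{x1,x2,x6},{x2,x4,x5},{x2,x5,x6}} U4={{x4},{x6},{x1,x6},{x2,x4},{x2,x6},{x4,x5},{x4,x6},{x5,x6},{x1,x2,x6},{x2,x4,x5},{x2,x5,x6}}
  U13={{x2,x5},{x2,x4,x5},{x2,x5,x6}} U14={{x4,x5},{x5,x6},{x2,x4,x5},{x2,x5,x6}} U23={{x1},{x1,x2},{x1,x6},{x1,x2,x6}} U24={{x1,x6},{x1,x2,x6}} U34={{x1,x6},{x2,x4},{x2,x6},{x1,x2,x6},{x2,x4,x5},{x2,x5,x6}}
  U134={{x2,x4,x5},{x2,x5,x6}} U234={{x1,x6},{x1,x2,x6}}
C dims 4,5,2; δ0: rk_F2 3; δ1: rk_F2 2
degree 0: 4−3−0 = 1 → Ȟ^0 ≅ Z/2
degree 1: 5−2−3 = 0 → Ȟ^1 ≅ 0
degree 2: 2−0−2 = 0 → Ȟ^2 ≅ 0


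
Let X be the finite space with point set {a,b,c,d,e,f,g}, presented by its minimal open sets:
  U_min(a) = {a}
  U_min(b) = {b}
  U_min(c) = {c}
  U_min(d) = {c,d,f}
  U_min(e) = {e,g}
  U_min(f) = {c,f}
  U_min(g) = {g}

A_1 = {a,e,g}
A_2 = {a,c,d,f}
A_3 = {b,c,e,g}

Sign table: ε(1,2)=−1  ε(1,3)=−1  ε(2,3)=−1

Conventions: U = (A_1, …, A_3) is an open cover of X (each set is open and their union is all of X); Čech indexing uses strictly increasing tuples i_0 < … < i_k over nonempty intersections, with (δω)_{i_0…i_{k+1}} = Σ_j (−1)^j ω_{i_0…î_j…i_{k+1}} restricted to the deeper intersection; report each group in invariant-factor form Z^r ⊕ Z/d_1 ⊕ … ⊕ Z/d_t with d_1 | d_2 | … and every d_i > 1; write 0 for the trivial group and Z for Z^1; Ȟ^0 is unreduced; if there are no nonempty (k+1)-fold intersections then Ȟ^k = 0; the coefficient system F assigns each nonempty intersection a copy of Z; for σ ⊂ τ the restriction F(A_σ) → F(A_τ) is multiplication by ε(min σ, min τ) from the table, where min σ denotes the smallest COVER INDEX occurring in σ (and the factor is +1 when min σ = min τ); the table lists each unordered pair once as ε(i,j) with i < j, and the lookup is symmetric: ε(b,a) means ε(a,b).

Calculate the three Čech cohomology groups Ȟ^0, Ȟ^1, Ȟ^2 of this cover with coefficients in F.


nerve simplices:
  A12={a} A13={e,g} A23={c}
C dims 3,3; δ0: rk 3, SNF 1^2·2
degree 0: 3−3−0 = 0 → Ȟ^0 ≅ 0
degree 1: 3−0−3 = 0 plus torsion [2] → Ȟ^1 ≅ Z/2
degree 2: 0−0−0 = 0 → Ȟ^2 ≅ 0

Ȟ^0 = 0, Ȟ^1 = Z/2, Ȟ^2 = 0


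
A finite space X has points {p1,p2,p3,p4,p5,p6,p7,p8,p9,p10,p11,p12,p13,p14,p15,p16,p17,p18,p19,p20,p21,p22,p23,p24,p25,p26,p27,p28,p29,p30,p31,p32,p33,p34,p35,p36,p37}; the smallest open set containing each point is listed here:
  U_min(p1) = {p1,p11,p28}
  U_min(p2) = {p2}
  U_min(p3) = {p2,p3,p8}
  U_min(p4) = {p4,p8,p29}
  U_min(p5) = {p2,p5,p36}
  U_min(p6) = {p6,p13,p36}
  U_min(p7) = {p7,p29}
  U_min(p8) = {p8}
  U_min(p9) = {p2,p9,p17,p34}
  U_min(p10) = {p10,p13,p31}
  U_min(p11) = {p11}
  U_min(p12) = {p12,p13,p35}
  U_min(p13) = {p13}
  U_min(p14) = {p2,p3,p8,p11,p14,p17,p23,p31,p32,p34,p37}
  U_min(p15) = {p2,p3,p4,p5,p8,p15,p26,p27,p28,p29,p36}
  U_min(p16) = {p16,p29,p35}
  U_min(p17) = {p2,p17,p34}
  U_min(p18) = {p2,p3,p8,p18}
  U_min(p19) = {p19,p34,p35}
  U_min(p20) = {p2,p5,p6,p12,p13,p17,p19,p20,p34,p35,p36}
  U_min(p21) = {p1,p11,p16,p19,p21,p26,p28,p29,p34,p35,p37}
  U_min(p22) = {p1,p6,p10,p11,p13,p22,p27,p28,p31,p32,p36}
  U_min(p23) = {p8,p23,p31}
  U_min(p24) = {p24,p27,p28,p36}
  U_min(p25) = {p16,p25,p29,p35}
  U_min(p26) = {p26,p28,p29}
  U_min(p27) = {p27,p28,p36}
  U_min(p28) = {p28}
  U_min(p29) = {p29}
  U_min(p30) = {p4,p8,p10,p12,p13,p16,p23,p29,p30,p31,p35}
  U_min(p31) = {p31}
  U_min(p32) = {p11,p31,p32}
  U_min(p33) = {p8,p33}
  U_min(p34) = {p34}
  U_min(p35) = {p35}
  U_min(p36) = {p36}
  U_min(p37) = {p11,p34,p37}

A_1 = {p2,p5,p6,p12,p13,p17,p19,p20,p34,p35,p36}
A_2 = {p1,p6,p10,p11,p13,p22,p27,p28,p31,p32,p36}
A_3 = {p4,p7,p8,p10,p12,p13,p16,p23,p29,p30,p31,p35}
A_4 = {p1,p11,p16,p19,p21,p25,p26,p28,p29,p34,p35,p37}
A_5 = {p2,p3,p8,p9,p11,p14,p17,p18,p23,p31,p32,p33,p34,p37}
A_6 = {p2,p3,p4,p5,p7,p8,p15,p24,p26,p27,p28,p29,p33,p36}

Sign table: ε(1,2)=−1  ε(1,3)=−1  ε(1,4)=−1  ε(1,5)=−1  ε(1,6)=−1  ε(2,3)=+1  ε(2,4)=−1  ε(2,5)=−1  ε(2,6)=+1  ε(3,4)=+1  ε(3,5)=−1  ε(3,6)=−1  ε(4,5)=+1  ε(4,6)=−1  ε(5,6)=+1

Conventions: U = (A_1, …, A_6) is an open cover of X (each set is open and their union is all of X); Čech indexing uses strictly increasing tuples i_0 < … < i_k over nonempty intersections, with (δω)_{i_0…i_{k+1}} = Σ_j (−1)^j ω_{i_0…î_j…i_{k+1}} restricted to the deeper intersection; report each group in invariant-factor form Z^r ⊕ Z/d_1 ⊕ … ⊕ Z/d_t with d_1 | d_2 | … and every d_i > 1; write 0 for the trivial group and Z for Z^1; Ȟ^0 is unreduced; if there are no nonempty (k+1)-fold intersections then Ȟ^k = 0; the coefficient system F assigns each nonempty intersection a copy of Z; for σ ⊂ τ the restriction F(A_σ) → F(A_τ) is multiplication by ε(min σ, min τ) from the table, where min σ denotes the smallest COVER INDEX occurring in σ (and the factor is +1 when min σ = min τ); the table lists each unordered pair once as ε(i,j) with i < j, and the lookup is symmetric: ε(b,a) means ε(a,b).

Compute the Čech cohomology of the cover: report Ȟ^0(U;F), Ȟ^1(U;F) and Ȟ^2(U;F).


nerve of the cover:
  A12={p6,p13,p36} A13={p12,p13,p35} A14={p19,p34,p35} A15={p2,p17,p34} A16={p2,p5,p36} A23={p10,p13,p31} A24={p1,p11,p28} A25={p11,p31,p32} A26={p27,p28,p36} A34={p16,p29,p35} A35={p8,p23,p31} A36={p4,p7,p8,p29} A45={p11,p34,p37} A46={p26,p28,p29} A56={p2,p3,p8,p33}
  A123={p13} A126={p36} A134={p35} A145={p34} A156={p2} A235={p31} A245={p11} A246={p28} A346={p29} A356={p8}
C dims 6,15,10; δ0: rk 6, SNF 1^5·2; δ1: rk 9, SNF 1^9
Ȟ^0 = (6 − 6) − 0 = 0, so Ȟ^0 ≅ 0
Ȟ^1 = (15 − 9) − 6 = 0 plus torsion [2], so Ȟ^1 ≅ Z/2
Ȟ^2 = (10 − 0) − 9 = 1, so Ȟ^2 ≅ Z

Ȟ^0 ≅ 0; Ȟ^1 ≅ Z/2; Ȟ^2 ≅ Z


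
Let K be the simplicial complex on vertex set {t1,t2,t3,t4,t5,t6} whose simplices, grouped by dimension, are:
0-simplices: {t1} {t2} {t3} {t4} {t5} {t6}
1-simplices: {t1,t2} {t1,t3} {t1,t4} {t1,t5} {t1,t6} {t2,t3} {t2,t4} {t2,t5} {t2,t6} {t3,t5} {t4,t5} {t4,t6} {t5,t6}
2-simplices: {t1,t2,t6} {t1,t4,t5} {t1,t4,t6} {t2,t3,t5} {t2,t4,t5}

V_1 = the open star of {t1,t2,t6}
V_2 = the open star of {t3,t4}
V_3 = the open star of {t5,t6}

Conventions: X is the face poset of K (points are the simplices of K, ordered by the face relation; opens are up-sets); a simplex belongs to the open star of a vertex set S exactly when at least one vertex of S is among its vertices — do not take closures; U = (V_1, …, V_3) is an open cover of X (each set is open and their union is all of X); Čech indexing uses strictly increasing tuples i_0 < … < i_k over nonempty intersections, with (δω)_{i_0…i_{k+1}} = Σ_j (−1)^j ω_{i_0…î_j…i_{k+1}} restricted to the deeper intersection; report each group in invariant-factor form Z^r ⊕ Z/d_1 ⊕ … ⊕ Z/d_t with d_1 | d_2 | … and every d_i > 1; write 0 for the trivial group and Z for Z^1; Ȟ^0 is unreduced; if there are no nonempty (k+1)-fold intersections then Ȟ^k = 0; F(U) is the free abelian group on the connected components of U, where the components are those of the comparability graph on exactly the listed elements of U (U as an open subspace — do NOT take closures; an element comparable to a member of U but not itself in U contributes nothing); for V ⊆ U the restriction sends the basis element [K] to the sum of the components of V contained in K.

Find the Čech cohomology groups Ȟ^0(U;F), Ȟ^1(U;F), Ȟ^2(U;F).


Ȟ^0(U;F) ≅ Z; Ȟ^1(U;F) ≅ Z^3; Ȟ^2(U;F) ≅ 0

nerve of the cover:
  V1={{t1},{t2},{t6},{t1,t2},{t1,t3},{t1,t4},{t1,t5},{t1,t6},{t2,t3},{t2,t4},{t2,t5},{t2,t6},{t4,t6},{t5,t6},{t1,t2,t6},{t1,t4,t5},{t1,t4,t6},{t2,t3,t5},{t2,t4,t5}} V2={{t3},{t4},{t1,t3},{t1,t4},{t2,t3},{t2,t4},{t3,t5},{t4,t5},{t4,t6},{t1,t4,t5},{t1,t4,t6},{t2,t3,t5},{t2,t4,t5}} V3={{t5},{t6},{t1,t5},{t1,t6},{t2,t5},{t2,t6},{t3,t5},{t4,t5},{t4,t6},{t5,t6},{t1,t2,t6},{t1,t4,t5},{t1,t4,t6},{t2,t3,t5},{t2,t4,t5}}
  V12={{t1,t3},{t1,t4},{t2,t3},{t2,t4},{t4,t6},{t1,t4,t5},{t1,t4,t6},{t2,t3,t5},{t2,t4,t5}} V13={{t6},{t1,t5},{t1,t6},{t2,t5},{t2,t6},{t4,t6},{t5,t6},{t1,t2,t6},{t1,t4,t5},{t1,t4,t6},{t2,t3,t5},{t2,t4,t5}} V23={{t3,t5},{t4,t5},{t4,t6},{t1,t4,t5},{t1,t4,t6},{t2,t3,t5},{t2,t4,t5}}
  V123={{t4,t6},{t1,t4,t5},{t1,t4,t6},{t2,t3,t5},{t2,t4,t5}}
components per intersection:
  V1: {{t1},{t2},{t6},{t1,t2},{t1,t3},{t1,t4},{t1,t5},{t1,t6},{t2,t3},{t2,t4},{t2,t5},{t2,t6},{t4,t6},{t5,t6},{t1,t2,t6},{t1,t4,t5},{t1,t4,t6},{t2,t3,t5},{t2,t4,t5}}
  V2: {{t3},{t1,t3},{t2,t3},{t3,t5},{t2,t3,t5}} {{t4},{t1,t4},{t2,t4},{t4,t5},{t4,t6},{t1,t4,t5},{t1,t4,t6},{t2,t4,t5}}
  V3: {{t5},{t6},{t1,t5},{t1,t6},{t2,t5},{t2,t6},{t3,t5},{t4,t5},{t4,t6},{t5,t6},{t1,t2,t6},{t1,t4,t5},{t1,t4,t6},{t2,t3,t5},{t2,t4,t5}}
  V12: {{t1,t3}} {{t1,t4},{t4,t6},{t1,t4,t5},{t1,t4,t6}} {{t2,t3},{t2,t3,t5}} {{t2,t4},{t2,t4,t5}}
  V13: {{t6},{t1,t6},{t2,t6},{t4,t6},{t5,t6},{t1,t2,t6},{t1,t4,t6}} {{t1,t5},{t1,t4,t5}} {{t2,t5},{t2,t3,t5},{t2,t4,t5}}
  V23: {{t3,t5},{t2,t3,t5}} {{t4,t5},{t1,t4,t5},{t2,t4,t5}} {{t4,t6},{t1,t4,t6}}
  V123: {{t4,t6},{t1,t4,t6}} {{t1,t4,t5}} {{t2,t3,t5}} {{t2,t4,t5}}
C dims 4,10,4; δ0: rk 3, SNF 1^3; δ1: rk 4, SNF 1^4
Ȟ^0 = (4 − 3) − 0 = 1, so Ȟ^0 ≅ Z
Ȟ^1 = (10 − 4) − 3 = 3, so Ȟ^1 ≅ Z^3
Ȟ^2 = (4 − 0) − 4 = 0, so Ȟ^2 ≅ 0


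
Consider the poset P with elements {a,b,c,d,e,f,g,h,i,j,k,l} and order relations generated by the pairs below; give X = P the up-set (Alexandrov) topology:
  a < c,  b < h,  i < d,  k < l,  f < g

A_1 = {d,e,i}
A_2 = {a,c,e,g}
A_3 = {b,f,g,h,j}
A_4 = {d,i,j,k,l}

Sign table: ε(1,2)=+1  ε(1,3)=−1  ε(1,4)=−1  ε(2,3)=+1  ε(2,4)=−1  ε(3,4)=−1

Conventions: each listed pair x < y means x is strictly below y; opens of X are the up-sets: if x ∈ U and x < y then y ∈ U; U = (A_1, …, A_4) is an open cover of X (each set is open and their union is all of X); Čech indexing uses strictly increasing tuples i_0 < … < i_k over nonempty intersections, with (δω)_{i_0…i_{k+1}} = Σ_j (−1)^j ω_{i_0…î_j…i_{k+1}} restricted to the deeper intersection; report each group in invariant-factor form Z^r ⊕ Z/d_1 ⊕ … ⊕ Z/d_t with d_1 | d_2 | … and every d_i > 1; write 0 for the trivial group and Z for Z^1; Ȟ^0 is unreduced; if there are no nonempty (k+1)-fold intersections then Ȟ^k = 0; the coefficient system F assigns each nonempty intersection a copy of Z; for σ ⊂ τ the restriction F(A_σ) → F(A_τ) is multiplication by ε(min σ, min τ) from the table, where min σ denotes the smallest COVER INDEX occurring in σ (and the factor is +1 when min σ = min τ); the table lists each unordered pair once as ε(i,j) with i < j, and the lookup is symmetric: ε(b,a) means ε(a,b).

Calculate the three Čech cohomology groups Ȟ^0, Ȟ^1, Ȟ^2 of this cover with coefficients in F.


nerve of the cover:
  A12={e} A14={d,i} A23={g} A34={j}
C dims 4,4; δ0: rk 3, SNF 1^3
Ȟ^0 = (4 − 3) − 0 = 1, so Ȟ^0 ≅ Z
Ȟ^1 = (4 − 0) − 3 = 1, so Ȟ^1 ≅ Z
Ȟ^2 = (0 − 0) − 0 = 0, so Ȟ^2 ≅ 0

Ȟ^0(U;F) ≅ Z,  Ȟ^1(U;F) ≅ Z,  Ȟ^2(U;F) ≅ 0
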